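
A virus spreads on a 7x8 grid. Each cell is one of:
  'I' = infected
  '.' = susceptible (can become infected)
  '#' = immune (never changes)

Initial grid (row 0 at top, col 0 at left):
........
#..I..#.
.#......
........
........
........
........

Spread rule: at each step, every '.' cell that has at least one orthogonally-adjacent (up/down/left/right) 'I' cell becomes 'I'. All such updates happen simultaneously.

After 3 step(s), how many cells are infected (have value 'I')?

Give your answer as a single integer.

Step 0 (initial): 1 infected
Step 1: +4 new -> 5 infected
Step 2: +7 new -> 12 infected
Step 3: +6 new -> 18 infected

Answer: 18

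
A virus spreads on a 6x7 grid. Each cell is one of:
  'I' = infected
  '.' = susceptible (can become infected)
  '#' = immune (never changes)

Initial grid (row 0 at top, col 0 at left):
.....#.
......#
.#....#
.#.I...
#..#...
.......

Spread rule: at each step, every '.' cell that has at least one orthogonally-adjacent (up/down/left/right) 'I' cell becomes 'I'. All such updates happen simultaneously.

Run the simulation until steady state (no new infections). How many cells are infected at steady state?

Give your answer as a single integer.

Step 0 (initial): 1 infected
Step 1: +3 new -> 4 infected
Step 2: +6 new -> 10 infected
Step 3: +9 new -> 19 infected
Step 4: +8 new -> 27 infected
Step 5: +4 new -> 31 infected
Step 6: +2 new -> 33 infected
Step 7: +1 new -> 34 infected
Step 8: +0 new -> 34 infected

Answer: 34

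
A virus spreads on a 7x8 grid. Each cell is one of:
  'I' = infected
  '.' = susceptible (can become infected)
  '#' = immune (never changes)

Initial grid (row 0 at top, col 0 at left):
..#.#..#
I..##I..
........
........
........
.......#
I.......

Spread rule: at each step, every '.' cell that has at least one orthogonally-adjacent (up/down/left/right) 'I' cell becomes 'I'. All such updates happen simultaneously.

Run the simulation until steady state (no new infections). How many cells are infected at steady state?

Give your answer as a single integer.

Answer: 49

Derivation:
Step 0 (initial): 3 infected
Step 1: +8 new -> 11 infected
Step 2: +12 new -> 23 infected
Step 3: +10 new -> 33 infected
Step 4: +9 new -> 42 infected
Step 5: +5 new -> 47 infected
Step 6: +1 new -> 48 infected
Step 7: +1 new -> 49 infected
Step 8: +0 new -> 49 infected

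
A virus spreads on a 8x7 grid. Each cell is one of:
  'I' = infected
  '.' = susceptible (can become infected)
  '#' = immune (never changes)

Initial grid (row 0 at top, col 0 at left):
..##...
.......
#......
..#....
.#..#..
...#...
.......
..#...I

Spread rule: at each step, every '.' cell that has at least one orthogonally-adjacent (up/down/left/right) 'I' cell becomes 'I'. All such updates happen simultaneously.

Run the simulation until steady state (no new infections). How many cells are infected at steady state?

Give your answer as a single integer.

Answer: 48

Derivation:
Step 0 (initial): 1 infected
Step 1: +2 new -> 3 infected
Step 2: +3 new -> 6 infected
Step 3: +4 new -> 10 infected
Step 4: +4 new -> 14 infected
Step 5: +3 new -> 17 infected
Step 6: +5 new -> 22 infected
Step 7: +8 new -> 30 infected
Step 8: +6 new -> 36 infected
Step 9: +4 new -> 40 infected
Step 10: +3 new -> 43 infected
Step 11: +2 new -> 45 infected
Step 12: +2 new -> 47 infected
Step 13: +1 new -> 48 infected
Step 14: +0 new -> 48 infected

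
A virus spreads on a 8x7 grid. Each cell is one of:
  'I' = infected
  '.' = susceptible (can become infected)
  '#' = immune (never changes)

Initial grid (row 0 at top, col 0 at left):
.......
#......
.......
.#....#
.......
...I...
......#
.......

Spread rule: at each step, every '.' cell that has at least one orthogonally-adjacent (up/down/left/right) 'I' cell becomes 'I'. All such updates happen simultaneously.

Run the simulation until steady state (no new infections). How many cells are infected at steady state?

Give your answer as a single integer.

Answer: 52

Derivation:
Step 0 (initial): 1 infected
Step 1: +4 new -> 5 infected
Step 2: +8 new -> 13 infected
Step 3: +11 new -> 24 infected
Step 4: +9 new -> 33 infected
Step 5: +8 new -> 41 infected
Step 6: +6 new -> 47 infected
Step 7: +3 new -> 50 infected
Step 8: +2 new -> 52 infected
Step 9: +0 new -> 52 infected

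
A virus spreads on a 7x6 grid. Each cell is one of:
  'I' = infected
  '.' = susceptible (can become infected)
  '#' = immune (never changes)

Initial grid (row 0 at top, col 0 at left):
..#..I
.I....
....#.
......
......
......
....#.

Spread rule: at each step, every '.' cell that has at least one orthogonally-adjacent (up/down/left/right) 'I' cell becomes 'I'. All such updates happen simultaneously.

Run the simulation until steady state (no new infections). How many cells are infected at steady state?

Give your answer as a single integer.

Step 0 (initial): 2 infected
Step 1: +6 new -> 8 infected
Step 2: +8 new -> 16 infected
Step 3: +5 new -> 21 infected
Step 4: +6 new -> 27 infected
Step 5: +6 new -> 33 infected
Step 6: +5 new -> 38 infected
Step 7: +1 new -> 39 infected
Step 8: +0 new -> 39 infected

Answer: 39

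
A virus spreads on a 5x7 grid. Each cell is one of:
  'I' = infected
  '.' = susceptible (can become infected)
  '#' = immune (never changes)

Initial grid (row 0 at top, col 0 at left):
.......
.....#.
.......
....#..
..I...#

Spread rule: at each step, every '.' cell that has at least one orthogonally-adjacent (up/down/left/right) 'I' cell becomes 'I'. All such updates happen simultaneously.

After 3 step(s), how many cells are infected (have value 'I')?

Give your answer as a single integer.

Step 0 (initial): 1 infected
Step 1: +3 new -> 4 infected
Step 2: +5 new -> 9 infected
Step 3: +5 new -> 14 infected

Answer: 14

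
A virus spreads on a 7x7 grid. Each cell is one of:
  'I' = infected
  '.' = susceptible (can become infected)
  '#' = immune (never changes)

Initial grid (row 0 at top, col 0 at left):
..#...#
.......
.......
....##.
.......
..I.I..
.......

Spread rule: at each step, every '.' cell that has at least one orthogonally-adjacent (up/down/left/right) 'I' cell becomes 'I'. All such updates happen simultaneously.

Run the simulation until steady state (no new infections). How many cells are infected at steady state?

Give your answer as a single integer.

Answer: 45

Derivation:
Step 0 (initial): 2 infected
Step 1: +7 new -> 9 infected
Step 2: +9 new -> 18 infected
Step 3: +7 new -> 25 infected
Step 4: +5 new -> 30 infected
Step 5: +5 new -> 35 infected
Step 6: +6 new -> 41 infected
Step 7: +3 new -> 44 infected
Step 8: +1 new -> 45 infected
Step 9: +0 new -> 45 infected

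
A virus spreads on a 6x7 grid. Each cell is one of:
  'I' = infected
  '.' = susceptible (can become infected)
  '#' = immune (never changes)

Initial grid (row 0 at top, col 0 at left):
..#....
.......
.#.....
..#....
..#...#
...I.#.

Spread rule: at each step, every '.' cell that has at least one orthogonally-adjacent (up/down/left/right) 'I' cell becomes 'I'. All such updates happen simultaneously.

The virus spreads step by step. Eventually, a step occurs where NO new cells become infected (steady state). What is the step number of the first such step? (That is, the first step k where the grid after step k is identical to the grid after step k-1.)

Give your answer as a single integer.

Answer: 9

Derivation:
Step 0 (initial): 1 infected
Step 1: +3 new -> 4 infected
Step 2: +3 new -> 7 infected
Step 3: +5 new -> 12 infected
Step 4: +6 new -> 18 infected
Step 5: +6 new -> 24 infected
Step 6: +5 new -> 29 infected
Step 7: +4 new -> 33 infected
Step 8: +2 new -> 35 infected
Step 9: +0 new -> 35 infected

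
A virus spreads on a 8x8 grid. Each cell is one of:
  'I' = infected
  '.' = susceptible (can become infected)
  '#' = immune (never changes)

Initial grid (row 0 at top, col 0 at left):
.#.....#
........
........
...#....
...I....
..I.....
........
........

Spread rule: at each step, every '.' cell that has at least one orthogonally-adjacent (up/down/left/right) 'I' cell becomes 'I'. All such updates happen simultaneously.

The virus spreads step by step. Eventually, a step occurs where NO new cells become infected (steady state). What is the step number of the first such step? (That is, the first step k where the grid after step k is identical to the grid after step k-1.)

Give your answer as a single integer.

Answer: 8

Derivation:
Step 0 (initial): 2 infected
Step 1: +5 new -> 7 infected
Step 2: +9 new -> 16 infected
Step 3: +11 new -> 27 infected
Step 4: +12 new -> 39 infected
Step 5: +11 new -> 50 infected
Step 6: +7 new -> 57 infected
Step 7: +4 new -> 61 infected
Step 8: +0 new -> 61 infected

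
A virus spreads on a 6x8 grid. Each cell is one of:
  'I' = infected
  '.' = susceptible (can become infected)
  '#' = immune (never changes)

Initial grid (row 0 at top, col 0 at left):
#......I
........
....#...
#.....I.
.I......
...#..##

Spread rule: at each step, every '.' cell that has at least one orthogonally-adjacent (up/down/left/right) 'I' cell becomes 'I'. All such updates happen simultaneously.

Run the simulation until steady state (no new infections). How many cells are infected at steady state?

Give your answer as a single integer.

Answer: 42

Derivation:
Step 0 (initial): 3 infected
Step 1: +10 new -> 13 infected
Step 2: +12 new -> 25 infected
Step 3: +8 new -> 33 infected
Step 4: +7 new -> 40 infected
Step 5: +2 new -> 42 infected
Step 6: +0 new -> 42 infected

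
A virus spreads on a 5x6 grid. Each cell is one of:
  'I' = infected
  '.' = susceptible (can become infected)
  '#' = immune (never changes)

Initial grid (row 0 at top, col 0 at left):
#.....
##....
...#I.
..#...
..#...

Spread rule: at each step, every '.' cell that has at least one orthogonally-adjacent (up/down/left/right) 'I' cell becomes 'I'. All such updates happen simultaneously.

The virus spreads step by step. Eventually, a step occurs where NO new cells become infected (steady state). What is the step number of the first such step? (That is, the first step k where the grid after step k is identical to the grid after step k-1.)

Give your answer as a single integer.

Answer: 9

Derivation:
Step 0 (initial): 1 infected
Step 1: +3 new -> 4 infected
Step 2: +6 new -> 10 infected
Step 3: +5 new -> 15 infected
Step 4: +2 new -> 17 infected
Step 5: +2 new -> 19 infected
Step 6: +2 new -> 21 infected
Step 7: +2 new -> 23 infected
Step 8: +1 new -> 24 infected
Step 9: +0 new -> 24 infected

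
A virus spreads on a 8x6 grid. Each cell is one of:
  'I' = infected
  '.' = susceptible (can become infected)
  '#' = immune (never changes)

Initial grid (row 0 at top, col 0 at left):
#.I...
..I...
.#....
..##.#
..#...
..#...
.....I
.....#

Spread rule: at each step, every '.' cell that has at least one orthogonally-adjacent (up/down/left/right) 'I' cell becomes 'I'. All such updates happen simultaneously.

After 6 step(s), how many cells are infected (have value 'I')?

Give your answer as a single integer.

Step 0 (initial): 3 infected
Step 1: +7 new -> 10 infected
Step 2: +8 new -> 18 infected
Step 3: +8 new -> 26 infected
Step 4: +6 new -> 32 infected
Step 5: +5 new -> 37 infected
Step 6: +3 new -> 40 infected

Answer: 40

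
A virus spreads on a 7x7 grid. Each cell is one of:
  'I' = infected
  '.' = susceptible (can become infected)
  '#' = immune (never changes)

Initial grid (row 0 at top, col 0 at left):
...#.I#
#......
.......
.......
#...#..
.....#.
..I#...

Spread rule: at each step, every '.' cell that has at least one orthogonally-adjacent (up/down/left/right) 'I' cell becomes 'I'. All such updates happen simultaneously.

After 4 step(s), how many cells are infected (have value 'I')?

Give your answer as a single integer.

Step 0 (initial): 2 infected
Step 1: +4 new -> 6 infected
Step 2: +7 new -> 13 infected
Step 3: +9 new -> 22 infected
Step 4: +9 new -> 31 infected

Answer: 31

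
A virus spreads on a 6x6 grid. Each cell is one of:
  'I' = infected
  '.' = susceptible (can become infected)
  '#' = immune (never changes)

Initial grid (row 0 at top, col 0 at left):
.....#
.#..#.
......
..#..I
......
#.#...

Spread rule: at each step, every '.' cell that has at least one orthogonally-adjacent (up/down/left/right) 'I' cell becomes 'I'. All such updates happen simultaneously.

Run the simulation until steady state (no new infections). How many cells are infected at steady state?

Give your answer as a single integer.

Step 0 (initial): 1 infected
Step 1: +3 new -> 4 infected
Step 2: +5 new -> 9 infected
Step 3: +3 new -> 12 infected
Step 4: +4 new -> 16 infected
Step 5: +4 new -> 20 infected
Step 6: +6 new -> 26 infected
Step 7: +3 new -> 29 infected
Step 8: +1 new -> 30 infected
Step 9: +0 new -> 30 infected

Answer: 30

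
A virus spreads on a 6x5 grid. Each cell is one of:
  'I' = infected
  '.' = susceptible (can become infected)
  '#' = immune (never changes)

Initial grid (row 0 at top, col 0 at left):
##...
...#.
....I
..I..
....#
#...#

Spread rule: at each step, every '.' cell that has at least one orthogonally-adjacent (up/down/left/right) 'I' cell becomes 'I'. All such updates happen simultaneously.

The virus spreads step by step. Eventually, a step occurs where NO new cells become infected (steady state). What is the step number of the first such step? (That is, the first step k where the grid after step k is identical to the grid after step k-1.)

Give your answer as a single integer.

Step 0 (initial): 2 infected
Step 1: +7 new -> 9 infected
Step 2: +7 new -> 16 infected
Step 3: +7 new -> 23 infected
Step 4: +1 new -> 24 infected
Step 5: +0 new -> 24 infected

Answer: 5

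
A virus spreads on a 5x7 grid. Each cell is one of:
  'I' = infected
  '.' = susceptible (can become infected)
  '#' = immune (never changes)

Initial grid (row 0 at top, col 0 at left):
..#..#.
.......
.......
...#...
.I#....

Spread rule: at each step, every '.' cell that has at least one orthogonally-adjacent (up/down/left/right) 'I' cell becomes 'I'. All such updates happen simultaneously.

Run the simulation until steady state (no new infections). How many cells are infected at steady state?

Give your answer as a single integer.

Step 0 (initial): 1 infected
Step 1: +2 new -> 3 infected
Step 2: +3 new -> 6 infected
Step 3: +3 new -> 9 infected
Step 4: +4 new -> 13 infected
Step 5: +3 new -> 16 infected
Step 6: +4 new -> 20 infected
Step 7: +5 new -> 25 infected
Step 8: +4 new -> 29 infected
Step 9: +2 new -> 31 infected
Step 10: +0 new -> 31 infected

Answer: 31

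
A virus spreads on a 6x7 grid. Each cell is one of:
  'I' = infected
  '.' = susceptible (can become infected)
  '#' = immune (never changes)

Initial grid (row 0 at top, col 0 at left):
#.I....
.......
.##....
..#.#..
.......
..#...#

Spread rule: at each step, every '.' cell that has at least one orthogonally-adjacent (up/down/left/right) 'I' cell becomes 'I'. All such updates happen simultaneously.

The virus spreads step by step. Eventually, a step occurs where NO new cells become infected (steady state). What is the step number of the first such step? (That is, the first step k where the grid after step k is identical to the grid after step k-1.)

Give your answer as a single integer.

Step 0 (initial): 1 infected
Step 1: +3 new -> 4 infected
Step 2: +3 new -> 7 infected
Step 3: +4 new -> 11 infected
Step 4: +5 new -> 16 infected
Step 5: +4 new -> 20 infected
Step 6: +7 new -> 27 infected
Step 7: +5 new -> 32 infected
Step 8: +3 new -> 35 infected
Step 9: +0 new -> 35 infected

Answer: 9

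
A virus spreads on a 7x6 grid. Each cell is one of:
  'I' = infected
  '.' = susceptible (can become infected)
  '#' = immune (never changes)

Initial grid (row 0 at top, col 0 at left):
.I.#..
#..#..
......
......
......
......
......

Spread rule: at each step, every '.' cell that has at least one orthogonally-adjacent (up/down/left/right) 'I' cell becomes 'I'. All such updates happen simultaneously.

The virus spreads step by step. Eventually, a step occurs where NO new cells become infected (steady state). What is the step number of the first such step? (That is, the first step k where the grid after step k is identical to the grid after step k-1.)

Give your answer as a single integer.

Answer: 11

Derivation:
Step 0 (initial): 1 infected
Step 1: +3 new -> 4 infected
Step 2: +2 new -> 6 infected
Step 3: +3 new -> 9 infected
Step 4: +4 new -> 13 infected
Step 5: +5 new -> 18 infected
Step 6: +7 new -> 25 infected
Step 7: +7 new -> 32 infected
Step 8: +4 new -> 36 infected
Step 9: +2 new -> 38 infected
Step 10: +1 new -> 39 infected
Step 11: +0 new -> 39 infected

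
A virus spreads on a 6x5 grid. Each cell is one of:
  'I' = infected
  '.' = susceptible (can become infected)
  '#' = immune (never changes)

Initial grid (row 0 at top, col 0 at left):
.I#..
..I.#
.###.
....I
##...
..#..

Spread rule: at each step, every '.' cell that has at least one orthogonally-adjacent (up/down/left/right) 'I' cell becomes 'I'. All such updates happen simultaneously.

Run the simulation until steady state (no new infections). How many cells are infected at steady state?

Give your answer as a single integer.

Answer: 20

Derivation:
Step 0 (initial): 3 infected
Step 1: +6 new -> 9 infected
Step 2: +5 new -> 14 infected
Step 3: +5 new -> 19 infected
Step 4: +1 new -> 20 infected
Step 5: +0 new -> 20 infected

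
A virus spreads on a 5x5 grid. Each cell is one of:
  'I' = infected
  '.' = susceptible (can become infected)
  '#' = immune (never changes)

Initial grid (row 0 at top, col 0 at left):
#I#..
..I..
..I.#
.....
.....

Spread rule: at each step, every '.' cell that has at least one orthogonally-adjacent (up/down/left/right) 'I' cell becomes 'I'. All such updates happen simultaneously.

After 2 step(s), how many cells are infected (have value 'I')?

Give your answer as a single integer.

Answer: 15

Derivation:
Step 0 (initial): 3 infected
Step 1: +5 new -> 8 infected
Step 2: +7 new -> 15 infected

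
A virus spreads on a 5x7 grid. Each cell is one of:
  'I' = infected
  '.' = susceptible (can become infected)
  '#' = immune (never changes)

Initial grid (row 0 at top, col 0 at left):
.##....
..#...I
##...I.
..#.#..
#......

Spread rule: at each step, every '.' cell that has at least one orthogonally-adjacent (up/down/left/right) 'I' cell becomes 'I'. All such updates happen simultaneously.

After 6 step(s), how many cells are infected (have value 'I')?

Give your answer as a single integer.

Answer: 22

Derivation:
Step 0 (initial): 2 infected
Step 1: +5 new -> 7 infected
Step 2: +5 new -> 12 infected
Step 3: +6 new -> 18 infected
Step 4: +2 new -> 20 infected
Step 5: +1 new -> 21 infected
Step 6: +1 new -> 22 infected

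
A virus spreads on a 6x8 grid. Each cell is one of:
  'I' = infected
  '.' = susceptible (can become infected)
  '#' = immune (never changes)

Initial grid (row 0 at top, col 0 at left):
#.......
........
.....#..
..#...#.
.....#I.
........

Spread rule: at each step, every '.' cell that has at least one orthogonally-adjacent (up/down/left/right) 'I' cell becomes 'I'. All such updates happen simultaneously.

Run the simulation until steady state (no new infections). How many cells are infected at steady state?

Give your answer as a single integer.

Answer: 43

Derivation:
Step 0 (initial): 1 infected
Step 1: +2 new -> 3 infected
Step 2: +3 new -> 6 infected
Step 3: +2 new -> 8 infected
Step 4: +4 new -> 12 infected
Step 5: +5 new -> 17 infected
Step 6: +7 new -> 24 infected
Step 7: +5 new -> 29 infected
Step 8: +5 new -> 34 infected
Step 9: +4 new -> 38 infected
Step 10: +3 new -> 41 infected
Step 11: +2 new -> 43 infected
Step 12: +0 new -> 43 infected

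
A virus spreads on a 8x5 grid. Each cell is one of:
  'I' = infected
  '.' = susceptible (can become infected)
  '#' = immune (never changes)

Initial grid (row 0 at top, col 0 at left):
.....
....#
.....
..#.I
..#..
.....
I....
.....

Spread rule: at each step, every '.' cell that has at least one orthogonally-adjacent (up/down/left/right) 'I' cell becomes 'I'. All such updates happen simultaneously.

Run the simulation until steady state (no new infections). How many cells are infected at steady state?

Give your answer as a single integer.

Step 0 (initial): 2 infected
Step 1: +6 new -> 8 infected
Step 2: +7 new -> 15 infected
Step 3: +9 new -> 24 infected
Step 4: +7 new -> 31 infected
Step 5: +4 new -> 35 infected
Step 6: +2 new -> 37 infected
Step 7: +0 new -> 37 infected

Answer: 37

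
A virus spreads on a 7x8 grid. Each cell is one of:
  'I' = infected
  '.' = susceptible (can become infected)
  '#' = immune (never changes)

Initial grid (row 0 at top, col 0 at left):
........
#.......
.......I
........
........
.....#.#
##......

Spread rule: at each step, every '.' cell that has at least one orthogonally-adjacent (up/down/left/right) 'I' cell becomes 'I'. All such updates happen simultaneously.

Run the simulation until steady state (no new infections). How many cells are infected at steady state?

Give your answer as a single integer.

Answer: 51

Derivation:
Step 0 (initial): 1 infected
Step 1: +3 new -> 4 infected
Step 2: +5 new -> 9 infected
Step 3: +5 new -> 14 infected
Step 4: +6 new -> 20 infected
Step 5: +6 new -> 26 infected
Step 6: +8 new -> 34 infected
Step 7: +7 new -> 41 infected
Step 8: +5 new -> 46 infected
Step 9: +4 new -> 50 infected
Step 10: +1 new -> 51 infected
Step 11: +0 new -> 51 infected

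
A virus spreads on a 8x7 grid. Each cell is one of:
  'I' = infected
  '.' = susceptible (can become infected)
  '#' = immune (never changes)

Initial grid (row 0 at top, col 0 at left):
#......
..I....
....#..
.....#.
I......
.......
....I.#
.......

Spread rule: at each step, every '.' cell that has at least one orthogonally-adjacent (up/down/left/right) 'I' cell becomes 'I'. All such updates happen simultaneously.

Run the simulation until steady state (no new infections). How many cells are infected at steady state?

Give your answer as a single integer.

Answer: 52

Derivation:
Step 0 (initial): 3 infected
Step 1: +11 new -> 14 infected
Step 2: +18 new -> 32 infected
Step 3: +12 new -> 44 infected
Step 4: +5 new -> 49 infected
Step 5: +3 new -> 52 infected
Step 6: +0 new -> 52 infected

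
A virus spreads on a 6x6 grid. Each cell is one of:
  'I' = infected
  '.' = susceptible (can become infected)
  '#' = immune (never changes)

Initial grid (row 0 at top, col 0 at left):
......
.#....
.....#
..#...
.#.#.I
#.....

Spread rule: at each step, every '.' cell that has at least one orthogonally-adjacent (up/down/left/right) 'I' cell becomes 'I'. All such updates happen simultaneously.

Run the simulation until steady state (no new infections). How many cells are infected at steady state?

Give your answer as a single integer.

Step 0 (initial): 1 infected
Step 1: +3 new -> 4 infected
Step 2: +2 new -> 6 infected
Step 3: +3 new -> 9 infected
Step 4: +3 new -> 12 infected
Step 5: +6 new -> 18 infected
Step 6: +4 new -> 22 infected
Step 7: +3 new -> 25 infected
Step 8: +3 new -> 28 infected
Step 9: +2 new -> 30 infected
Step 10: +0 new -> 30 infected

Answer: 30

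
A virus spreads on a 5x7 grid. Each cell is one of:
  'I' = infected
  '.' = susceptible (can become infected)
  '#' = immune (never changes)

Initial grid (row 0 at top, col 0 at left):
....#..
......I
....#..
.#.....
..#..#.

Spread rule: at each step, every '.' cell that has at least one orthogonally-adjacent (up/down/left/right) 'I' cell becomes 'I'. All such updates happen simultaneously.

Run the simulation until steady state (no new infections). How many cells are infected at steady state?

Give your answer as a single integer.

Answer: 30

Derivation:
Step 0 (initial): 1 infected
Step 1: +3 new -> 4 infected
Step 2: +4 new -> 8 infected
Step 3: +3 new -> 11 infected
Step 4: +4 new -> 15 infected
Step 5: +5 new -> 20 infected
Step 6: +5 new -> 25 infected
Step 7: +2 new -> 27 infected
Step 8: +1 new -> 28 infected
Step 9: +1 new -> 29 infected
Step 10: +1 new -> 30 infected
Step 11: +0 new -> 30 infected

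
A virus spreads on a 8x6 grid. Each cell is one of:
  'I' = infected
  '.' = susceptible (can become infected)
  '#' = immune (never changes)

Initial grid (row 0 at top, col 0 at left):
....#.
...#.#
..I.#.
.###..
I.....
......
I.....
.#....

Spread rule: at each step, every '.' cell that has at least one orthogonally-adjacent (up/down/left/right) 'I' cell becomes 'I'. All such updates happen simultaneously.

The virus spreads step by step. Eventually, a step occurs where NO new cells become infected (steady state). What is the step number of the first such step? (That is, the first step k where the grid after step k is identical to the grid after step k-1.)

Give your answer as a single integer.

Step 0 (initial): 3 infected
Step 1: +8 new -> 11 infected
Step 2: +6 new -> 17 infected
Step 3: +7 new -> 24 infected
Step 4: +5 new -> 29 infected
Step 5: +5 new -> 34 infected
Step 6: +3 new -> 37 infected
Step 7: +1 new -> 38 infected
Step 8: +0 new -> 38 infected

Answer: 8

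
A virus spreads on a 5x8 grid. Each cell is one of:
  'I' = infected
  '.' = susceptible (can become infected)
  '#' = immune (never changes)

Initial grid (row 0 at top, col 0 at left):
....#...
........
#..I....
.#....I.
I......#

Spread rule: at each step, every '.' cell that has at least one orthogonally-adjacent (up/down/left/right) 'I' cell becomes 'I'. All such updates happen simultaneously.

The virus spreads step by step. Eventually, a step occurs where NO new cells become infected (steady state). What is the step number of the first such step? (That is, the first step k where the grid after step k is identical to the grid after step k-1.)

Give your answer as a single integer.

Step 0 (initial): 3 infected
Step 1: +10 new -> 13 infected
Step 2: +12 new -> 25 infected
Step 3: +6 new -> 31 infected
Step 4: +4 new -> 35 infected
Step 5: +1 new -> 36 infected
Step 6: +0 new -> 36 infected

Answer: 6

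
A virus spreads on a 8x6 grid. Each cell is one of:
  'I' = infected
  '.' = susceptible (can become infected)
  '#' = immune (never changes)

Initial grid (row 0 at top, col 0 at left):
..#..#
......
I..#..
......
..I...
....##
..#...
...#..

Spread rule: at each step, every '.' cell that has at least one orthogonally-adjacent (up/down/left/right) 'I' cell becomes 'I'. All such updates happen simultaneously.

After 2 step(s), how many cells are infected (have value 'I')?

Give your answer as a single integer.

Step 0 (initial): 2 infected
Step 1: +7 new -> 9 infected
Step 2: +9 new -> 18 infected

Answer: 18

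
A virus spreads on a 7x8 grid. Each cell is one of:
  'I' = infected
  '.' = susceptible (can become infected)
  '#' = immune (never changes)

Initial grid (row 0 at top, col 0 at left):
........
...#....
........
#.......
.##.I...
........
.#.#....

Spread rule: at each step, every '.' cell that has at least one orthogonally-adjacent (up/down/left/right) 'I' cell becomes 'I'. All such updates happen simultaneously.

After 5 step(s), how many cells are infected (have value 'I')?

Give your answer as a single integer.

Step 0 (initial): 1 infected
Step 1: +4 new -> 5 infected
Step 2: +7 new -> 12 infected
Step 3: +9 new -> 21 infected
Step 4: +10 new -> 31 infected
Step 5: +8 new -> 39 infected

Answer: 39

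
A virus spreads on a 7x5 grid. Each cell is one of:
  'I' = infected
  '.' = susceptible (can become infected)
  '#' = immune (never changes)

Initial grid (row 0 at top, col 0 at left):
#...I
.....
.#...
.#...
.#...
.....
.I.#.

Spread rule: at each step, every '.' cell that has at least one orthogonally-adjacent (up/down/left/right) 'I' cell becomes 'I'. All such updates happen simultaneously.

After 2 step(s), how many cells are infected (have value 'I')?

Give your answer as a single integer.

Answer: 12

Derivation:
Step 0 (initial): 2 infected
Step 1: +5 new -> 7 infected
Step 2: +5 new -> 12 infected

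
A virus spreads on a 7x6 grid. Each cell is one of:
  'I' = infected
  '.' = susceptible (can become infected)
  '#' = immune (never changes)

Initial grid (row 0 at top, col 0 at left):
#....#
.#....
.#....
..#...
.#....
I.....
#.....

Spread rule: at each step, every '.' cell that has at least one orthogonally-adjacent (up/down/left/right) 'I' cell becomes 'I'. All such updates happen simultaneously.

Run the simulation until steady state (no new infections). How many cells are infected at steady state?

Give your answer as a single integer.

Answer: 35

Derivation:
Step 0 (initial): 1 infected
Step 1: +2 new -> 3 infected
Step 2: +3 new -> 6 infected
Step 3: +5 new -> 11 infected
Step 4: +4 new -> 15 infected
Step 5: +4 new -> 19 infected
Step 6: +4 new -> 23 infected
Step 7: +4 new -> 27 infected
Step 8: +4 new -> 31 infected
Step 9: +3 new -> 34 infected
Step 10: +1 new -> 35 infected
Step 11: +0 new -> 35 infected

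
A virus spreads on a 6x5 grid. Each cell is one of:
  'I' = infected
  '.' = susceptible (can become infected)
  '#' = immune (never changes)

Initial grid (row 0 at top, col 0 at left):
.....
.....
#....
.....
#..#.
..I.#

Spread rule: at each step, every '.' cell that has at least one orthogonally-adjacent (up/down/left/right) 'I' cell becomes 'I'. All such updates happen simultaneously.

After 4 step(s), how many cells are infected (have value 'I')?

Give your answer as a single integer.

Step 0 (initial): 1 infected
Step 1: +3 new -> 4 infected
Step 2: +3 new -> 7 infected
Step 3: +3 new -> 10 infected
Step 4: +5 new -> 15 infected

Answer: 15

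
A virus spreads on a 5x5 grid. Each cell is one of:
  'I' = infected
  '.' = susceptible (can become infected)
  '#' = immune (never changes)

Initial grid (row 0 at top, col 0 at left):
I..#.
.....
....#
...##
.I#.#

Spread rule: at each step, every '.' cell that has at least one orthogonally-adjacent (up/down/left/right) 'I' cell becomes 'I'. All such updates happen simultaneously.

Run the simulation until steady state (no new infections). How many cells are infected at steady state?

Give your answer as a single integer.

Step 0 (initial): 2 infected
Step 1: +4 new -> 6 infected
Step 2: +6 new -> 12 infected
Step 3: +2 new -> 14 infected
Step 4: +2 new -> 16 infected
Step 5: +1 new -> 17 infected
Step 6: +1 new -> 18 infected
Step 7: +0 new -> 18 infected

Answer: 18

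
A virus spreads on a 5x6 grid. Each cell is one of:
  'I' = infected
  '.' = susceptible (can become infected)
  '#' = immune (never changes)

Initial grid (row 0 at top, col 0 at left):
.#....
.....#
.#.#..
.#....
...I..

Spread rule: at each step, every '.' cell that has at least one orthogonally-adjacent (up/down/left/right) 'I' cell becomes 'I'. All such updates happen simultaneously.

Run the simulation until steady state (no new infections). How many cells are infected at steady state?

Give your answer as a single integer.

Step 0 (initial): 1 infected
Step 1: +3 new -> 4 infected
Step 2: +4 new -> 8 infected
Step 3: +4 new -> 12 infected
Step 4: +4 new -> 16 infected
Step 5: +5 new -> 21 infected
Step 6: +3 new -> 24 infected
Step 7: +1 new -> 25 infected
Step 8: +0 new -> 25 infected

Answer: 25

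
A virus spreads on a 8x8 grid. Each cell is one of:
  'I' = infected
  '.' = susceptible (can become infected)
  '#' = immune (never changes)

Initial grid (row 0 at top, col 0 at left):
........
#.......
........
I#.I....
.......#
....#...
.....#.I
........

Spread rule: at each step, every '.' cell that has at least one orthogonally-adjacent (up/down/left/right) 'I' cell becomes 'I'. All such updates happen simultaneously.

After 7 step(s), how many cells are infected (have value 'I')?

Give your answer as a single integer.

Step 0 (initial): 3 infected
Step 1: +9 new -> 12 infected
Step 2: +12 new -> 24 infected
Step 3: +14 new -> 38 infected
Step 4: +12 new -> 50 infected
Step 5: +6 new -> 56 infected
Step 6: +2 new -> 58 infected
Step 7: +1 new -> 59 infected

Answer: 59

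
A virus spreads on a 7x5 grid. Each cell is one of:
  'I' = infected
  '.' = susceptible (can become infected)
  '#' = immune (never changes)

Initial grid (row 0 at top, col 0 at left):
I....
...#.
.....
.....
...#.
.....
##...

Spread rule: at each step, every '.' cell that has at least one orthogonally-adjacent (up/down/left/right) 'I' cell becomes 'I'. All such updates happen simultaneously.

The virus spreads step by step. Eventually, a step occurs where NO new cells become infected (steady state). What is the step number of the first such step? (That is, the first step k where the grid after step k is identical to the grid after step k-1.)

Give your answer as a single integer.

Step 0 (initial): 1 infected
Step 1: +2 new -> 3 infected
Step 2: +3 new -> 6 infected
Step 3: +4 new -> 10 infected
Step 4: +4 new -> 14 infected
Step 5: +5 new -> 19 infected
Step 6: +4 new -> 23 infected
Step 7: +2 new -> 25 infected
Step 8: +3 new -> 28 infected
Step 9: +2 new -> 30 infected
Step 10: +1 new -> 31 infected
Step 11: +0 new -> 31 infected

Answer: 11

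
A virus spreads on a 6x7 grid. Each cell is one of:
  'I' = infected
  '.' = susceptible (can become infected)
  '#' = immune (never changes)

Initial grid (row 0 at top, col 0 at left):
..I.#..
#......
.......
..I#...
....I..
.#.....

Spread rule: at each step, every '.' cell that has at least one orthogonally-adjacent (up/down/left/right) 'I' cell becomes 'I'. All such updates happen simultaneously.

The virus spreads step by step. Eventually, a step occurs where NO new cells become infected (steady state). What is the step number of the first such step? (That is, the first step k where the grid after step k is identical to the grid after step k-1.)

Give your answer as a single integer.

Answer: 7

Derivation:
Step 0 (initial): 3 infected
Step 1: +10 new -> 13 infected
Step 2: +13 new -> 26 infected
Step 3: +6 new -> 32 infected
Step 4: +3 new -> 35 infected
Step 5: +2 new -> 37 infected
Step 6: +1 new -> 38 infected
Step 7: +0 new -> 38 infected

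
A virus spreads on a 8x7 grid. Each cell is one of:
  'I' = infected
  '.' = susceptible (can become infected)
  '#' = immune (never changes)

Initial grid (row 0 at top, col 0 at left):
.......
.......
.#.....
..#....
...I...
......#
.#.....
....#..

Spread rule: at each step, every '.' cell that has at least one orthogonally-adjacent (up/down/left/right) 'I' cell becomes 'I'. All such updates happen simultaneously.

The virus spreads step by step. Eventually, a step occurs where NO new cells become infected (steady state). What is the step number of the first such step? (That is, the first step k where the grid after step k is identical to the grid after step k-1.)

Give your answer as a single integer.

Step 0 (initial): 1 infected
Step 1: +4 new -> 5 infected
Step 2: +7 new -> 12 infected
Step 3: +12 new -> 24 infected
Step 4: +9 new -> 33 infected
Step 5: +10 new -> 43 infected
Step 6: +6 new -> 49 infected
Step 7: +2 new -> 51 infected
Step 8: +0 new -> 51 infected

Answer: 8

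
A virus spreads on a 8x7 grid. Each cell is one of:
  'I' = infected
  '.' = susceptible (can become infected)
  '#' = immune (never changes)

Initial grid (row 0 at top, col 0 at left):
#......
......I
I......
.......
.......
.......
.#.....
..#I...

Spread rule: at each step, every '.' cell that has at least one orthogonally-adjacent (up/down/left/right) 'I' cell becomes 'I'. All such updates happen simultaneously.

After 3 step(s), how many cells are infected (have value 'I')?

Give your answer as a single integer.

Answer: 39

Derivation:
Step 0 (initial): 3 infected
Step 1: +8 new -> 11 infected
Step 2: +12 new -> 23 infected
Step 3: +16 new -> 39 infected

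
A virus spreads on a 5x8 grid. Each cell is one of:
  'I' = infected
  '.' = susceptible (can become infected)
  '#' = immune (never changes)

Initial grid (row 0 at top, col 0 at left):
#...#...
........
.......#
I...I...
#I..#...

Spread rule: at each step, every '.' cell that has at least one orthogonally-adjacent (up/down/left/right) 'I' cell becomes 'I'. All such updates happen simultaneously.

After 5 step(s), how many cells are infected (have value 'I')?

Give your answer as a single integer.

Answer: 34

Derivation:
Step 0 (initial): 3 infected
Step 1: +6 new -> 9 infected
Step 2: +9 new -> 18 infected
Step 3: +7 new -> 25 infected
Step 4: +6 new -> 31 infected
Step 5: +3 new -> 34 infected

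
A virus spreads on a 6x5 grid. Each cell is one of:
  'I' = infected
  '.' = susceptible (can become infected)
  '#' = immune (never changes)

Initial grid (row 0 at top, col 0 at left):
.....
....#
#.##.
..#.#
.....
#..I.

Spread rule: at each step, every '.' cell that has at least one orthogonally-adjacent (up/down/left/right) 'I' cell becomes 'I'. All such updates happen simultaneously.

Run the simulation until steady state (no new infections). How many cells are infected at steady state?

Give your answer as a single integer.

Answer: 22

Derivation:
Step 0 (initial): 1 infected
Step 1: +3 new -> 4 infected
Step 2: +4 new -> 8 infected
Step 3: +1 new -> 9 infected
Step 4: +2 new -> 11 infected
Step 5: +2 new -> 13 infected
Step 6: +1 new -> 14 infected
Step 7: +3 new -> 17 infected
Step 8: +3 new -> 20 infected
Step 9: +1 new -> 21 infected
Step 10: +1 new -> 22 infected
Step 11: +0 new -> 22 infected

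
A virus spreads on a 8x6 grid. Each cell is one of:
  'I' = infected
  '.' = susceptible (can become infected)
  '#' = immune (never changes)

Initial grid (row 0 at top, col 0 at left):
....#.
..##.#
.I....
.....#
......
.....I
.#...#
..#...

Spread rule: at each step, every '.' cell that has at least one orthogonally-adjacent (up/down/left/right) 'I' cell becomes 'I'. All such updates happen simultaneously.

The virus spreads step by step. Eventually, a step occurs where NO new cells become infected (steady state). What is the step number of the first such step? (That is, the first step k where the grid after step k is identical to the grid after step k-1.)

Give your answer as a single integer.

Answer: 8

Derivation:
Step 0 (initial): 2 infected
Step 1: +6 new -> 8 infected
Step 2: +9 new -> 17 infected
Step 3: +12 new -> 29 infected
Step 4: +7 new -> 36 infected
Step 5: +1 new -> 37 infected
Step 6: +1 new -> 38 infected
Step 7: +1 new -> 39 infected
Step 8: +0 new -> 39 infected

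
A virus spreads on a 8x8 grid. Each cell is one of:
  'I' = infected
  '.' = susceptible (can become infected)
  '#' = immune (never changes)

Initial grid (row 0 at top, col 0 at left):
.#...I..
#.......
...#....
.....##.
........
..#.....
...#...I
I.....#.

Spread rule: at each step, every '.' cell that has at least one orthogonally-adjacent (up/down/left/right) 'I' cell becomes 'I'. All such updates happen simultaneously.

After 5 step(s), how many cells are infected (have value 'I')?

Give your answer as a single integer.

Step 0 (initial): 3 infected
Step 1: +8 new -> 11 infected
Step 2: +11 new -> 22 infected
Step 3: +14 new -> 36 infected
Step 4: +8 new -> 44 infected
Step 5: +8 new -> 52 infected

Answer: 52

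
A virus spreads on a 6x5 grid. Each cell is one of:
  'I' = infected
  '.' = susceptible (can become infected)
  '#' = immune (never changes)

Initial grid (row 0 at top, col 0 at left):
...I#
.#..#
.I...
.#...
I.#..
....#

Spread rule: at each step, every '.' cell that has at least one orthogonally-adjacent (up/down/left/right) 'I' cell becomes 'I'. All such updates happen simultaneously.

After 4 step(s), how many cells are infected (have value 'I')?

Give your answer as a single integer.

Step 0 (initial): 3 infected
Step 1: +7 new -> 10 infected
Step 2: +6 new -> 16 infected
Step 3: +4 new -> 20 infected
Step 4: +3 new -> 23 infected

Answer: 23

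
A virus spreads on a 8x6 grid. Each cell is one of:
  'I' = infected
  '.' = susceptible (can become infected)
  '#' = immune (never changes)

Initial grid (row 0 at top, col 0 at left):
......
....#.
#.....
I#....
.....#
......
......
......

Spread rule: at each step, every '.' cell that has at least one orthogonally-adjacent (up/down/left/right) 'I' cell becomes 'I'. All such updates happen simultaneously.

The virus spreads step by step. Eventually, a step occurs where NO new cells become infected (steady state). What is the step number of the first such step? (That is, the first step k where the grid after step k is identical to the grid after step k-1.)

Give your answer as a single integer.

Answer: 11

Derivation:
Step 0 (initial): 1 infected
Step 1: +1 new -> 2 infected
Step 2: +2 new -> 4 infected
Step 3: +3 new -> 7 infected
Step 4: +5 new -> 12 infected
Step 5: +6 new -> 18 infected
Step 6: +7 new -> 25 infected
Step 7: +8 new -> 33 infected
Step 8: +6 new -> 39 infected
Step 9: +4 new -> 43 infected
Step 10: +1 new -> 44 infected
Step 11: +0 new -> 44 infected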